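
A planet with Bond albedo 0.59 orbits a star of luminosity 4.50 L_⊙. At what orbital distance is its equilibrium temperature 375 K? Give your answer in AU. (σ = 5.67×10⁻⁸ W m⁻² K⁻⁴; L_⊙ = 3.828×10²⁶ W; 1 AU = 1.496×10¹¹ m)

d ≈ 0.748 AU

L = 4.50 × 3.828×10²⁶ = 1.72×10²⁷ W.
From T_eq⁴ = L(1−A)/(16πσd²): d = √[L(1−A)/(16πσT_eq⁴)].
d = √[1.72×10²⁷ × 0.41 / (16π × 5.67×10⁻⁸ × (375)⁴)] = 1.12×10¹¹ m = 0.748 AU.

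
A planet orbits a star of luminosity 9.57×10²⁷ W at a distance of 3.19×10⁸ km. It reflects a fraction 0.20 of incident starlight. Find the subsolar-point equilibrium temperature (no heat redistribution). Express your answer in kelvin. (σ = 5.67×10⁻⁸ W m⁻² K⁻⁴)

T_ss ≈ 570 K

d = 3.19×10⁸ km = 3.19×10¹¹ m.
Flux: S = L/(4πd²) = 9.57×10²⁷/(4π×(3.19×10¹¹)²) = 7480 W m⁻².
At the subsolar point the surface absorbs S(1−A) and emits σT⁴ per unit area — no factor of 4, since only the local patch is in balance.
T = [7480 × 0.80 / 5.67×10⁻⁸]^(1/4) = (1.06×10¹¹)^(1/4) = 570 K.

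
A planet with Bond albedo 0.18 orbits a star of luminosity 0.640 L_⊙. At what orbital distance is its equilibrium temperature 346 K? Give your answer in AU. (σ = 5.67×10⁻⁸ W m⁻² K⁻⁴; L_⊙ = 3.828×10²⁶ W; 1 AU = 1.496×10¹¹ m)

d ≈ 0.469 AU

L = 0.640 × 3.828×10²⁶ = 2.45×10²⁶ W.
From T_eq⁴ = L(1−A)/(16πσd²): d = √[L(1−A)/(16πσT_eq⁴)].
d = √[2.45×10²⁶ × 0.82 / (16π × 5.67×10⁻⁸ × (346)⁴)] = 7.01×10¹⁰ m = 0.469 AU.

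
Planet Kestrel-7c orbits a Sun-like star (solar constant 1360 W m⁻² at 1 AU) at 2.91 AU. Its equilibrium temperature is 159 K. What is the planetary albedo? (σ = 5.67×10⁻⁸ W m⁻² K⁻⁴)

Flux at 2.91 AU: S = 1360/2.91² = 161 W m⁻².
From T_eq⁴ = S(1−A)/(4σ): 1−A = 4σT_eq⁴/S.
1−A = 4 × 5.67×10⁻⁸ × (159)⁴ / 161 = 0.903.

A ≈ 0.10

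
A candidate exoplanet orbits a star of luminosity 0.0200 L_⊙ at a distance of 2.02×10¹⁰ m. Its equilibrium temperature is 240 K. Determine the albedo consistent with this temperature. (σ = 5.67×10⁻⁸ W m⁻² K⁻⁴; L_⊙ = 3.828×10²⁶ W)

L = 0.0200 × 3.828×10²⁶ = 7.66×10²⁴ W.
Flux: S = L/(4πd²) = 7.66×10²⁴/(4π×(2.02×10¹⁰)²) = 1490 W m⁻².
From T_eq⁴ = S(1−A)/(4σ): 1−A = 4σT_eq⁴/S.
1−A = 4 × 5.67×10⁻⁸ × (240)⁴ / 1490 = 0.504.

A ≈ 0.50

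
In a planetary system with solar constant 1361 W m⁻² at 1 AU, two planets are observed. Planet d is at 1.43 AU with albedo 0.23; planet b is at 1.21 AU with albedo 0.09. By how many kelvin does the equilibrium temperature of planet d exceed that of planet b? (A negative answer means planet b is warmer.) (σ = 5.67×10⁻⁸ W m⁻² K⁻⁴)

T_eq = [S₀(1−A)/(4σd²)]^(1/4), so T ∝ (1−A)^(1/4) / √d.
T₁ = [1361×0.77/(4×5.67×10⁻⁸×1.43²)]^(1/4) = 218.03 K.
T₂ = [1361×0.91/(4×5.67×10⁻⁸×1.21²)]^(1/4) = 247.13 K.

ΔT ≈ -29.1 K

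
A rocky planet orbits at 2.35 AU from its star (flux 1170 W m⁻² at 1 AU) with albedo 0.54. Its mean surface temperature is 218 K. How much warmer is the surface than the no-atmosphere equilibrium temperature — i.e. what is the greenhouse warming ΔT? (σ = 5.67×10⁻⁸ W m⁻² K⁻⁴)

S = 1170/2.35² = 211.9 W m⁻².
T_eq = [S(1−A)/(4σ)]^(1/4) = [211.9×0.46/(4×5.67×10⁻⁸)]^(1/4) = 144.0 K.
ΔT = T_surf − T_eq = 218 − 144.0.

ΔT ≈ 74.0 K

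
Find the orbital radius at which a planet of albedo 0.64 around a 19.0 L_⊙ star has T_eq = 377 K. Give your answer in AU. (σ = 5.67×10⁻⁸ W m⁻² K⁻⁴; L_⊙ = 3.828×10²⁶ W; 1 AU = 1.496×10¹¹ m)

d ≈ 1.43 AU

L = 19.0 × 3.828×10²⁶ = 7.27×10²⁷ W.
From T_eq⁴ = L(1−A)/(16πσd²): d = √[L(1−A)/(16πσT_eq⁴)].
d = √[7.27×10²⁷ × 0.36 / (16π × 5.67×10⁻⁸ × (377)⁴)] = 2.13×10¹¹ m = 1.43 AU.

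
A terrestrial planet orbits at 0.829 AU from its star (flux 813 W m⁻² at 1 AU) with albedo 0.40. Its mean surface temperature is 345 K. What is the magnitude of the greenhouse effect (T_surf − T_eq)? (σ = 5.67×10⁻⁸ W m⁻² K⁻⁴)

S = 813/0.829² = 1183 W m⁻².
T_eq = [S(1−A)/(4σ)]^(1/4) = [1183×0.60/(4×5.67×10⁻⁸)]^(1/4) = 236.5 K.
ΔT = T_surf − T_eq = 345 − 236.5.

ΔT ≈ 108.5 K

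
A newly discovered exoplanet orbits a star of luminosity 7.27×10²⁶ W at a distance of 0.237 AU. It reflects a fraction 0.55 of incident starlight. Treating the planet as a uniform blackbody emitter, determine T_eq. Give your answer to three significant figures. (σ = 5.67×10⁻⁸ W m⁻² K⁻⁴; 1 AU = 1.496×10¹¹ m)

d = 0.237 AU = 3.55×10¹⁰ m.
Flux: S = L/(4πd²) = 7.27×10²⁶/(4π×(3.55×10¹⁰)²) = 4.60×10⁴ W m⁻².
Energy balance: absorbed = emitted ⇒ πR²·S(1−A) = 4πR²·σT_eq⁴, so T_eq⁴ = S(1−A)/(4σ).
T_eq = [4.60×10⁴ × 0.45 / (4 × 5.67×10⁻⁸)]^(1/4) = (9.13×10¹⁰)^(1/4) = 550 K.

T_eq ≈ 550 K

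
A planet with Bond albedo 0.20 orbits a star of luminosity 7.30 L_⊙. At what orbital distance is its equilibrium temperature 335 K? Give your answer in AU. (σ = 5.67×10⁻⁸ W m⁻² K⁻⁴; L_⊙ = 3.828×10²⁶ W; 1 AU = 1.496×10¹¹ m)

L = 7.30 × 3.828×10²⁶ = 2.79×10²⁷ W.
From T_eq⁴ = L(1−A)/(16πσd²): d = √[L(1−A)/(16πσT_eq⁴)].
d = √[2.79×10²⁷ × 0.80 / (16π × 5.67×10⁻⁸ × (335)⁴)] = 2.50×10¹¹ m = 1.67 AU.

d ≈ 1.67 AU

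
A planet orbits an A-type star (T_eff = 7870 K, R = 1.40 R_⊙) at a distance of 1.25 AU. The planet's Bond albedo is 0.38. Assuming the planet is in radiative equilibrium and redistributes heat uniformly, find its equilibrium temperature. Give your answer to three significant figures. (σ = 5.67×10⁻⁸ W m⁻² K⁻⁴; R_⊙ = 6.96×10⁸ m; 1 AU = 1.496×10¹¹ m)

T_eq ≈ 356 K

R_⋆ = 1.40 × 6.96×10⁸ = 9.74×10⁸ m.
d = 1.25 AU = 1.87×10¹¹ m.
L = 4πR_⋆²σT_⋆⁴ = 4π(9.74×10⁸)² × 5.67×10⁻⁸ × (7870)⁴ = 2.60×10²⁷ W.
S = L/(4πd²) = 5910 W m⁻².
Energy balance: absorbed = emitted ⇒ πR²·S(1−A) = 4πR²·σT_eq⁴, so T_eq⁴ = S(1−A)/(4σ).
T_eq = [5910 × 0.62 / (4 × 5.67×10⁻⁸)]^(1/4) = (1.61×10¹⁰)^(1/4) = 356 K.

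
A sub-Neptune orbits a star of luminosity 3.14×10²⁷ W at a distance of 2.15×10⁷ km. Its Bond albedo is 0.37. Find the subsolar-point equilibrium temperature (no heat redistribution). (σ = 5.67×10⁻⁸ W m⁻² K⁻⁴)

d = 2.15×10⁷ km = 2.15×10¹⁰ m.
Flux: S = L/(4πd²) = 3.14×10²⁷/(4π×(2.15×10¹⁰)²) = 5.41×10⁵ W m⁻².
At the subsolar point the surface absorbs S(1−A) and emits σT⁴ per unit area — no factor of 4, since only the local patch is in balance.
T = [5.41×10⁵ × 0.63 / 5.67×10⁻⁸]^(1/4) = (6.01×10¹²)^(1/4) = 1570 K.

T_ss ≈ 1570 K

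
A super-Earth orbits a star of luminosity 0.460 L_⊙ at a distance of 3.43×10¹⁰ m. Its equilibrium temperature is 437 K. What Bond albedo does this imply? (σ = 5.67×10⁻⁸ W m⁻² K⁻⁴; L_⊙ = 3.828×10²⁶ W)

A ≈ 0.31

L = 0.460 × 3.828×10²⁶ = 1.76×10²⁶ W.
Flux: S = L/(4πd²) = 1.76×10²⁶/(4π×(3.43×10¹⁰)²) = 1.19×10⁴ W m⁻².
From T_eq⁴ = S(1−A)/(4σ): 1−A = 4σT_eq⁴/S.
1−A = 4 × 5.67×10⁻⁸ × (437)⁴ / 1.19×10⁴ = 0.694.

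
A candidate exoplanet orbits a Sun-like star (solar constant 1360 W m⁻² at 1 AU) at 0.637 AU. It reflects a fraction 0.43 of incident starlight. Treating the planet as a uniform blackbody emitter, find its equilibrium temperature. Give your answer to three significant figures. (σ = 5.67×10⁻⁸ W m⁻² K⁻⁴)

T_eq ≈ 303 K

Flux at 0.637 AU: S = 1360/0.637² = 3350 W m⁻².
Energy balance: absorbed = emitted ⇒ πR²·S(1−A) = 4πR²·σT_eq⁴, so T_eq⁴ = S(1−A)/(4σ).
T_eq = [3350 × 0.57 / (4 × 5.67×10⁻⁸)]^(1/4) = (8.42×10⁹)^(1/4) = 303 K.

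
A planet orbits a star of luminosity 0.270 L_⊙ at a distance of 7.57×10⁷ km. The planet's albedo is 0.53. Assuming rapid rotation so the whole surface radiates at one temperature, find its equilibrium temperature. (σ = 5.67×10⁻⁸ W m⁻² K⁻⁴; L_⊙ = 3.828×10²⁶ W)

T_eq ≈ 234 K

d = 7.57×10⁷ km = 7.57×10¹⁰ m.
L = 0.270 × 3.828×10²⁶ = 1.03×10²⁶ W.
Flux: S = L/(4πd²) = 1.03×10²⁶/(4π×(7.57×10¹⁰)²) = 1440 W m⁻².
Energy balance: absorbed = emitted ⇒ πR²·S(1−A) = 4πR²·σT_eq⁴, so T_eq⁴ = S(1−A)/(4σ).
T_eq = [1440 × 0.47 / (4 × 5.67×10⁻⁸)]^(1/4) = (2.97×10⁹)^(1/4) = 234 K.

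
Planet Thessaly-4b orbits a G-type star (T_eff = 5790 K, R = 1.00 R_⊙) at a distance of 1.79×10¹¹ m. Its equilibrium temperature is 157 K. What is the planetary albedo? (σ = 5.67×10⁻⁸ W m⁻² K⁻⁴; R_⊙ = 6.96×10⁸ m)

R_⋆ = 1.00 × 6.96×10⁸ = 6.96×10⁸ m.
L = 4πR_⋆²σT_⋆⁴ = 4π(6.96×10⁸)² × 5.67×10⁻⁸ × (5790)⁴ = 3.88×10²⁶ W.
S = L/(4πd²) = 963 W m⁻².
From T_eq⁴ = S(1−A)/(4σ): 1−A = 4σT_eq⁴/S.
1−A = 4 × 5.67×10⁻⁸ × (157)⁴ / 963 = 0.143.

A ≈ 0.86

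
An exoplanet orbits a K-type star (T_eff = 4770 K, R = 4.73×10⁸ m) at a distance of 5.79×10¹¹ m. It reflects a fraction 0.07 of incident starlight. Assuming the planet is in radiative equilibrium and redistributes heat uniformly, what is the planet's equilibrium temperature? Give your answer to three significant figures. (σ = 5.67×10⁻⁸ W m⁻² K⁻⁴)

L = 4πR_⋆²σT_⋆⁴ = 4π(4.73×10⁸)² × 5.67×10⁻⁸ × (4770)⁴ = 8.25×10²⁵ W.
S = L/(4πd²) = 19.6 W m⁻².
Energy balance: absorbed = emitted ⇒ πR²·S(1−A) = 4πR²·σT_eq⁴, so T_eq⁴ = S(1−A)/(4σ).
T_eq = [19.6 × 0.93 / (4 × 5.67×10⁻⁸)]^(1/4) = (8.03×10⁷)^(1/4) = 94.7 K.

T_eq ≈ 94.7 K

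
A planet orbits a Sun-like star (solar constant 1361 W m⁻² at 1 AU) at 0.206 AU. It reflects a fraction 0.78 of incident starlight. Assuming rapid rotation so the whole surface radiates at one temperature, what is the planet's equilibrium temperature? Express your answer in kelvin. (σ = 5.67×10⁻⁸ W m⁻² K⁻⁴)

Flux at 0.206 AU: S = 1361/0.206² = 3.21×10⁴ W m⁻².
Energy balance: absorbed = emitted ⇒ πR²·S(1−A) = 4πR²·σT_eq⁴, so T_eq⁴ = S(1−A)/(4σ).
T_eq = [3.21×10⁴ × 0.22 / (4 × 5.67×10⁻⁸)]^(1/4) = (3.11×10¹⁰)^(1/4) = 420 K.

T_eq ≈ 420 K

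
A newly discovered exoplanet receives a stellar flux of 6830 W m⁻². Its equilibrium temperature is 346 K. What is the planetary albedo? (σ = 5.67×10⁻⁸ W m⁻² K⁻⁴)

A ≈ 0.52

From T_eq⁴ = S(1−A)/(4σ): 1−A = 4σT_eq⁴/S.
1−A = 4 × 5.67×10⁻⁸ × (346)⁴ / 6830 = 0.476.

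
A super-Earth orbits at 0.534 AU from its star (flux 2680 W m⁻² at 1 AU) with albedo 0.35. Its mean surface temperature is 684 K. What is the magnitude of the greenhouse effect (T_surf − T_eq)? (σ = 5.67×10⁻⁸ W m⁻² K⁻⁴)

ΔT ≈ 278.9 K

S = 2680/0.534² = 9398 W m⁻².
T_eq = [S(1−A)/(4σ)]^(1/4) = [9398×0.65/(4×5.67×10⁻⁸)]^(1/4) = 405.1 K.
ΔT = T_surf − T_eq = 684 − 405.1.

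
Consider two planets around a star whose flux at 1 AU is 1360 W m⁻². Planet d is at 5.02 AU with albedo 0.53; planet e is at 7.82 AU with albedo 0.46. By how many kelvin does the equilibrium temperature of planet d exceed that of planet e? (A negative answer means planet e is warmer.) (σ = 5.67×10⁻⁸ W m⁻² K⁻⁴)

ΔT ≈ 17.5 K

T_eq = [S₀(1−A)/(4σd²)]^(1/4), so T ∝ (1−A)^(1/4) / √d.
T₁ = [1360×0.47/(4×5.67×10⁻⁸×5.02²)]^(1/4) = 102.84 K.
T₂ = [1360×0.54/(4×5.67×10⁻⁸×7.82²)]^(1/4) = 85.30 K.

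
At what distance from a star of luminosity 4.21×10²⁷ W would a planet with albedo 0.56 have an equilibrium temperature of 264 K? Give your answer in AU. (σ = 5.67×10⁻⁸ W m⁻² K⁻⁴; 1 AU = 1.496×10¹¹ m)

d ≈ 2.45 AU

From T_eq⁴ = L(1−A)/(16πσd²): d = √[L(1−A)/(16πσT_eq⁴)].
d = √[4.21×10²⁷ × 0.44 / (16π × 5.67×10⁻⁸ × (264)⁴)] = 3.66×10¹¹ m = 2.45 AU.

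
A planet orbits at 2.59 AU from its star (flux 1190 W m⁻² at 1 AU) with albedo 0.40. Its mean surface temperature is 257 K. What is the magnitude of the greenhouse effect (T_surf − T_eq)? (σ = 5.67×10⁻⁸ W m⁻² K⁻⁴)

ΔT ≈ 109.8 K

S = 1190/2.59² = 177.4 W m⁻².
T_eq = [S(1−A)/(4σ)]^(1/4) = [177.4×0.60/(4×5.67×10⁻⁸)]^(1/4) = 147.2 K.
ΔT = T_surf − T_eq = 257 − 147.2.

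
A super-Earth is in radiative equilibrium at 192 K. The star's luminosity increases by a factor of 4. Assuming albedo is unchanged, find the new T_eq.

T_eq ≈ 272 K

T_eq ∝ L^(1/4) · d^(−1/2).
T′ = 192 × 4^(1/4) = 272 K.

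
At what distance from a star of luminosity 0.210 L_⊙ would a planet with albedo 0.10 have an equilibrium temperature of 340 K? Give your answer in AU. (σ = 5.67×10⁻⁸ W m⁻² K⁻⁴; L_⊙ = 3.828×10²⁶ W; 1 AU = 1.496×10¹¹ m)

d ≈ 0.291 AU

L = 0.210 × 3.828×10²⁶ = 8.04×10²⁵ W.
From T_eq⁴ = L(1−A)/(16πσd²): d = √[L(1−A)/(16πσT_eq⁴)].
d = √[8.04×10²⁵ × 0.90 / (16π × 5.67×10⁻⁸ × (340)⁴)] = 4.36×10¹⁰ m = 0.291 AU.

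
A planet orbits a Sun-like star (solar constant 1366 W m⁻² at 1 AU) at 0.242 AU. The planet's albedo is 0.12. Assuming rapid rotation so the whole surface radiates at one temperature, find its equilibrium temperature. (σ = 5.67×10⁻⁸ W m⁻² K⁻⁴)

T_eq ≈ 548 K

Flux at 0.242 AU: S = 1366/0.242² = 2.33×10⁴ W m⁻².
Energy balance: absorbed = emitted ⇒ πR²·S(1−A) = 4πR²·σT_eq⁴, so T_eq⁴ = S(1−A)/(4σ).
T_eq = [2.33×10⁴ × 0.88 / (4 × 5.67×10⁻⁸)]^(1/4) = (9.05×10¹⁰)^(1/4) = 548 K.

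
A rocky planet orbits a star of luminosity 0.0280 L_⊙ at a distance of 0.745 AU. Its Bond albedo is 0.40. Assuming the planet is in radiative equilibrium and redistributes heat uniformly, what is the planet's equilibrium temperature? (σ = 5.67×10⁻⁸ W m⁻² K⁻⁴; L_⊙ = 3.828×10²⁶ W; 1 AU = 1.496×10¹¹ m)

T_eq ≈ 116 K

d = 0.745 AU = 1.11×10¹¹ m.
L = 0.0280 × 3.828×10²⁶ = 1.07×10²⁵ W.
Flux: S = L/(4πd²) = 1.07×10²⁵/(4π×(1.11×10¹¹)²) = 68.7 W m⁻².
Energy balance: absorbed = emitted ⇒ πR²·S(1−A) = 4πR²·σT_eq⁴, so T_eq⁴ = S(1−A)/(4σ).
T_eq = [68.7 × 0.60 / (4 × 5.67×10⁻⁸)]^(1/4) = (1.82×10⁸)^(1/4) = 116 K.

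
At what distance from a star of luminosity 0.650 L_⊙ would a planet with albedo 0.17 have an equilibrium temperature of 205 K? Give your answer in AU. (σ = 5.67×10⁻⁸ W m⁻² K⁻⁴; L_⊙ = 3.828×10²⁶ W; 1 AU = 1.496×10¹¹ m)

d ≈ 1.35 AU

L = 0.650 × 3.828×10²⁶ = 2.49×10²⁶ W.
From T_eq⁴ = L(1−A)/(16πσd²): d = √[L(1−A)/(16πσT_eq⁴)].
d = √[2.49×10²⁶ × 0.83 / (16π × 5.67×10⁻⁸ × (205)⁴)] = 2.03×10¹¹ m = 1.35 AU.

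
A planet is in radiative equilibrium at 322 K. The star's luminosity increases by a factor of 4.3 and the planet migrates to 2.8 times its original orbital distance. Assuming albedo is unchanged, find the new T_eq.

T_eq ∝ L^(1/4) · d^(−1/2).
T′ = 322 × 4.3^(1/4) / 2.8^(1/2) = 277 K.

T_eq ≈ 277 K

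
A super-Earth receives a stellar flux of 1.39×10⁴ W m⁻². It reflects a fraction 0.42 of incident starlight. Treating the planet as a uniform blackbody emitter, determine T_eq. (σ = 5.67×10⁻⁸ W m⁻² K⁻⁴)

Energy balance: absorbed = emitted ⇒ πR²·S(1−A) = 4πR²·σT_eq⁴, so T_eq⁴ = S(1−A)/(4σ).
T_eq = [1.39×10⁴ × 0.58 / (4 × 5.67×10⁻⁸)]^(1/4) = (3.55×10¹⁰)^(1/4) = 434 K.

T_eq ≈ 434 K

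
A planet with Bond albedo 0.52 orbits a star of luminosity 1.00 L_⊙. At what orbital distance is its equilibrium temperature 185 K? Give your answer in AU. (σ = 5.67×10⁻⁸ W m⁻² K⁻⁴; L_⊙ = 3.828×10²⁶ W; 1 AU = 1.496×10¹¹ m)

d ≈ 1.57 AU

L = 1.00 × 3.828×10²⁶ = 3.83×10²⁶ W.
From T_eq⁴ = L(1−A)/(16πσd²): d = √[L(1−A)/(16πσT_eq⁴)].
d = √[3.83×10²⁶ × 0.48 / (16π × 5.67×10⁻⁸ × (185)⁴)] = 2.35×10¹¹ m = 1.57 AU.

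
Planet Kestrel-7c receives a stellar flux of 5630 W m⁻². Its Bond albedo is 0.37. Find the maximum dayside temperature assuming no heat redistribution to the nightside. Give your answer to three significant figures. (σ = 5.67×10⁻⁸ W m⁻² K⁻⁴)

With no redistribution each surface element balances locally: S(1−A) = σT⁴.
T = [5630 × 0.63 / 5.67×10⁻⁸]^(1/4) = (6.26×10¹⁰)^(1/4) = 500 K.

T_ss ≈ 500 K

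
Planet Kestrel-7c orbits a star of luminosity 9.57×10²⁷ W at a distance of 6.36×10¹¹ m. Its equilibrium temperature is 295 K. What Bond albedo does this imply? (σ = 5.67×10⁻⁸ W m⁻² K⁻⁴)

A ≈ 0.09

Flux: S = L/(4πd²) = 9.57×10²⁷/(4π×(6.36×10¹¹)²) = 1880 W m⁻².
From T_eq⁴ = S(1−A)/(4σ): 1−A = 4σT_eq⁴/S.
1−A = 4 × 5.67×10⁻⁸ × (295)⁴ / 1880 = 0.912.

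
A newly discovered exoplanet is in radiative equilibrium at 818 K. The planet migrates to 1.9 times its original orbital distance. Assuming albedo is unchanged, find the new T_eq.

T_eq ∝ L^(1/4) · d^(−1/2).
T′ = 818 / 1.9^(1/2) = 593 K.

T_eq ≈ 593 K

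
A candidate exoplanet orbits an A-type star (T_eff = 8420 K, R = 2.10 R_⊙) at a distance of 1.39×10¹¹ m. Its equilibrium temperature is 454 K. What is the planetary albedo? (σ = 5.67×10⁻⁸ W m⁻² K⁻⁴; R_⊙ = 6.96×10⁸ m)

R_⋆ = 2.10 × 6.96×10⁸ = 1.46×10⁹ m.
L = 4πR_⋆²σT_⋆⁴ = 4π(1.46×10⁹)² × 5.67×10⁻⁸ × (8420)⁴ = 7.65×10²⁷ W.
S = L/(4πd²) = 3.15×10⁴ W m⁻².
From T_eq⁴ = S(1−A)/(4σ): 1−A = 4σT_eq⁴/S.
1−A = 4 × 5.67×10⁻⁸ × (454)⁴ / 3.15×10⁴ = 0.306.

A ≈ 0.69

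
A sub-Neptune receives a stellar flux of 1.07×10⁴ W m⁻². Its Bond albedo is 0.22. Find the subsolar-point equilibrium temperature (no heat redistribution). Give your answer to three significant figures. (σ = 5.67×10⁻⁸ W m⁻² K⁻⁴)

T_ss ≈ 619 K

At the subsolar point the surface absorbs S(1−A) and emits σT⁴ per unit area — no factor of 4, since only the local patch is in balance.
T = [1.07×10⁴ × 0.78 / 5.67×10⁻⁸]^(1/4) = (1.47×10¹¹)^(1/4) = 619 K.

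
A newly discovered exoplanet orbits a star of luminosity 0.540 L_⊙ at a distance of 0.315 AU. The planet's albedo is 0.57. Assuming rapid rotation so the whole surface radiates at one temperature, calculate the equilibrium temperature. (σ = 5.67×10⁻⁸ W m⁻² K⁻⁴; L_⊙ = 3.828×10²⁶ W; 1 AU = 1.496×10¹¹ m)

d = 0.315 AU = 4.71×10¹⁰ m.
L = 0.540 × 3.828×10²⁶ = 2.07×10²⁶ W.
Flux: S = L/(4πd²) = 2.07×10²⁶/(4π×(4.71×10¹⁰)²) = 7410 W m⁻².
Energy balance: absorbed = emitted ⇒ πR²·S(1−A) = 4πR²·σT_eq⁴, so T_eq⁴ = S(1−A)/(4σ).
T_eq = [7410 × 0.43 / (4 × 5.67×10⁻⁸)]^(1/4) = (1.40×10¹⁰)^(1/4) = 344 K.

T_eq ≈ 344 K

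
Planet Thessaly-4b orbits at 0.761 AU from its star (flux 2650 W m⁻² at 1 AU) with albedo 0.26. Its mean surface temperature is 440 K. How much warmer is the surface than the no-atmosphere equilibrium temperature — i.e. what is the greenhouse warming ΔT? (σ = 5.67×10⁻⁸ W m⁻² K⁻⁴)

ΔT ≈ 90.4 K

S = 2650/0.761² = 4576 W m⁻².
T_eq = [S(1−A)/(4σ)]^(1/4) = [4576×0.74/(4×5.67×10⁻⁸)]^(1/4) = 349.6 K.
ΔT = T_surf − T_eq = 440 − 349.6.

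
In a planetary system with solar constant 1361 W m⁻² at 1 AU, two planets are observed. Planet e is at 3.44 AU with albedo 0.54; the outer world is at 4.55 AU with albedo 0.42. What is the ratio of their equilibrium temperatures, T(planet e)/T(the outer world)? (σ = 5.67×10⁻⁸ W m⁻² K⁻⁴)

T_eq = [S₀(1−A)/(4σd²)]^(1/4), so T ∝ (1−A)^(1/4) / √d.
T₁ = [1361×0.46/(4×5.67×10⁻⁸×3.44²)]^(1/4) = 123.58 K.
T₂ = [1361×0.58/(4×5.67×10⁻⁸×4.55²)]^(1/4) = 113.87 K.

T₁/T₂ ≈ 1.085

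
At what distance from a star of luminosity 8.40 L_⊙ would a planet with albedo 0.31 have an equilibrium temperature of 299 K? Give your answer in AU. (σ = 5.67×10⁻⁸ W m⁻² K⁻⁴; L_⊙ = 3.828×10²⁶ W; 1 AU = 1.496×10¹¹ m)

L = 8.40 × 3.828×10²⁶ = 3.22×10²⁷ W.
From T_eq⁴ = L(1−A)/(16πσd²): d = √[L(1−A)/(16πσT_eq⁴)].
d = √[3.22×10²⁷ × 0.69 / (16π × 5.67×10⁻⁸ × (299)⁴)] = 3.12×10¹¹ m = 2.09 AU.

d ≈ 2.09 AU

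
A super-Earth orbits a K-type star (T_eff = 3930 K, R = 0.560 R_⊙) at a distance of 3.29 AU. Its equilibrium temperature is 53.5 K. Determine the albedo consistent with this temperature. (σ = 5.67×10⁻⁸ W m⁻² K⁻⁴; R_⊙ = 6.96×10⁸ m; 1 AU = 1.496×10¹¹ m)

R_⋆ = 0.560 × 6.96×10⁸ = 3.90×10⁸ m.
d = 3.29 AU = 4.92×10¹¹ m.
L = 4πR_⋆²σT_⋆⁴ = 4π(3.90×10⁸)² × 5.67×10⁻⁸ × (3930)⁴ = 2.58×10²⁵ W.
S = L/(4πd²) = 8.48 W m⁻².
From T_eq⁴ = S(1−A)/(4σ): 1−A = 4σT_eq⁴/S.
1−A = 4 × 5.67×10⁻⁸ × (53.5)⁴ / 8.48 = 0.219.

A ≈ 0.78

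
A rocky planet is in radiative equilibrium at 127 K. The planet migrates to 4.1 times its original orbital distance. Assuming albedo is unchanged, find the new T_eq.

T_eq ≈ 62.7 K

T_eq ∝ L^(1/4) · d^(−1/2).
T′ = 127 / 4.1^(1/2) = 62.7 K.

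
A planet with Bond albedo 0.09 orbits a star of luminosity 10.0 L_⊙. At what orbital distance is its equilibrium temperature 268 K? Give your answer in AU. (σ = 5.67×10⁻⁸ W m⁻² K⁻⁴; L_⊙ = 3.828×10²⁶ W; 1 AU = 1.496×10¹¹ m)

L = 10.0 × 3.828×10²⁶ = 3.83×10²⁷ W.
From T_eq⁴ = L(1−A)/(16πσd²): d = √[L(1−A)/(16πσT_eq⁴)].
d = √[3.83×10²⁷ × 0.91 / (16π × 5.67×10⁻⁸ × (268)⁴)] = 4.87×10¹¹ m = 3.25 AU.

d ≈ 3.25 AU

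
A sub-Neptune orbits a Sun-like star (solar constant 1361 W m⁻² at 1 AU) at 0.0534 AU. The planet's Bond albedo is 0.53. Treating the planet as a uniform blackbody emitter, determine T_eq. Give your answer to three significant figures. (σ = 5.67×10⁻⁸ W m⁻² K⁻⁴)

Flux at 0.0534 AU: S = 1361/0.0534² = 4.77×10⁵ W m⁻².
Energy balance: absorbed = emitted ⇒ πR²·S(1−A) = 4πR²·σT_eq⁴, so T_eq⁴ = S(1−A)/(4σ).
T_eq = [4.77×10⁵ × 0.47 / (4 × 5.67×10⁻⁸)]^(1/4) = (9.89×10¹¹)^(1/4) = 997 K.

T_eq ≈ 997 K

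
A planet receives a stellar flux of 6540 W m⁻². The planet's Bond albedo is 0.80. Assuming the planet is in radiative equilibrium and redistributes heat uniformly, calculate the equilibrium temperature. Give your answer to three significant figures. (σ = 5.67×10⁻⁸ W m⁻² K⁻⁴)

Energy balance: absorbed = emitted ⇒ πR²·S(1−A) = 4πR²·σT_eq⁴, so T_eq⁴ = S(1−A)/(4σ).
T_eq = [6540 × 0.20 / (4 × 5.67×10⁻⁸)]^(1/4) = (5.77×10⁹)^(1/4) = 276 K.

T_eq ≈ 276 K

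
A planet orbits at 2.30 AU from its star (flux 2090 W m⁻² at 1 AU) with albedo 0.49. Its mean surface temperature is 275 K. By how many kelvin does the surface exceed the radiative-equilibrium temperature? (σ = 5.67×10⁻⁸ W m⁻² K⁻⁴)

S = 2090/2.30² = 395.1 W m⁻².
T_eq = [S(1−A)/(4σ)]^(1/4) = [395.1×0.51/(4×5.67×10⁻⁸)]^(1/4) = 172.6 K.
ΔT = T_surf − T_eq = 275 − 172.6.

ΔT ≈ 102.4 K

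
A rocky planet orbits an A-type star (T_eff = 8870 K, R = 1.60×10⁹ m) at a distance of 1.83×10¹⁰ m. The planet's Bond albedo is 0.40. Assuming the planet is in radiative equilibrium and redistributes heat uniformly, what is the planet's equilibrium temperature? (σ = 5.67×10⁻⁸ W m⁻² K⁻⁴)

T_eq ≈ 1630 K

L = 4πR_⋆²σT_⋆⁴ = 4π(1.60×10⁹)² × 5.67×10⁻⁸ × (8870)⁴ = 1.13×10²⁸ W.
S = L/(4πd²) = 2.68×10⁶ W m⁻².
Energy balance: absorbed = emitted ⇒ πR²·S(1−A) = 4πR²·σT_eq⁴, so T_eq⁴ = S(1−A)/(4σ).
T_eq = [2.68×10⁶ × 0.60 / (4 × 5.67×10⁻⁸)]^(1/4) = (7.10×10¹²)^(1/4) = 1630 K.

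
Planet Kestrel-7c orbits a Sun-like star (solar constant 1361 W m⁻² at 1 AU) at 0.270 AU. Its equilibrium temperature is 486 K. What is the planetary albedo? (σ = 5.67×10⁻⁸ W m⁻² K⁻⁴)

A ≈ 0.32

Flux at 0.270 AU: S = 1361/0.270² = 1.87×10⁴ W m⁻².
From T_eq⁴ = S(1−A)/(4σ): 1−A = 4σT_eq⁴/S.
1−A = 4 × 5.67×10⁻⁸ × (486)⁴ / 1.87×10⁴ = 0.678.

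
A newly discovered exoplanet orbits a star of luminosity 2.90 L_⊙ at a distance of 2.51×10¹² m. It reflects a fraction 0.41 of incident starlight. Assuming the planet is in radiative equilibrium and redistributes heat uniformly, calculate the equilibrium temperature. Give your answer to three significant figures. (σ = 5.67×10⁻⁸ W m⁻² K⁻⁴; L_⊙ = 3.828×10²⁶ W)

L = 2.90 × 3.828×10²⁶ = 1.11×10²⁷ W.
Flux: S = L/(4πd²) = 1.11×10²⁷/(4π×(2.51×10¹²)²) = 14.0 W m⁻².
Energy balance: absorbed = emitted ⇒ πR²·S(1−A) = 4πR²·σT_eq⁴, so T_eq⁴ = S(1−A)/(4σ).
T_eq = [14.0 × 0.59 / (4 × 5.67×10⁻⁸)]^(1/4) = (3.65×10⁷)^(1/4) = 77.7 K.

T_eq ≈ 77.7 K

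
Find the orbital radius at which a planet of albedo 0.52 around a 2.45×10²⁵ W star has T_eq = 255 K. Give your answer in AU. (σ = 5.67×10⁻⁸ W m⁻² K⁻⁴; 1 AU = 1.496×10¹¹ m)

From T_eq⁴ = L(1−A)/(16πσd²): d = √[L(1−A)/(16πσT_eq⁴)].
d = √[2.45×10²⁵ × 0.48 / (16π × 5.67×10⁻⁸ × (255)⁴)] = 3.12×10¹⁰ m = 0.209 AU.

d ≈ 0.209 AU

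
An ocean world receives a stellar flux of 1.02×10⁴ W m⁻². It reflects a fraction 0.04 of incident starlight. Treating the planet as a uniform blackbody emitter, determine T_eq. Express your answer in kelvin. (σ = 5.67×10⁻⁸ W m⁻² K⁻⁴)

T_eq ≈ 456 K

Energy balance: absorbed = emitted ⇒ πR²·S(1−A) = 4πR²·σT_eq⁴, so T_eq⁴ = S(1−A)/(4σ).
T_eq = [1.02×10⁴ × 0.96 / (4 × 5.67×10⁻⁸)]^(1/4) = (4.32×10¹⁰)^(1/4) = 456 K.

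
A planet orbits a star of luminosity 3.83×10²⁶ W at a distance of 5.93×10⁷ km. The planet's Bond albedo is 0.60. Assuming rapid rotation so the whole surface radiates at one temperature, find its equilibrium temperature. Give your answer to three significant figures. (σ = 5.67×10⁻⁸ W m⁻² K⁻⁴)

d = 5.93×10⁷ km = 5.93×10¹⁰ m.
Flux: S = L/(4πd²) = 3.83×10²⁶/(4π×(5.93×10¹⁰)²) = 8670 W m⁻².
Energy balance: absorbed = emitted ⇒ πR²·S(1−A) = 4πR²·σT_eq⁴, so T_eq⁴ = S(1−A)/(4σ).
T_eq = [8670 × 0.40 / (4 × 5.67×10⁻⁸)]^(1/4) = (1.53×10¹⁰)^(1/4) = 352 K.

T_eq ≈ 352 K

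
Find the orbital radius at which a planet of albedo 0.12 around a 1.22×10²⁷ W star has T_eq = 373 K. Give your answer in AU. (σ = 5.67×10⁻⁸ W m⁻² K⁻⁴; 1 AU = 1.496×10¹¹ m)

From T_eq⁴ = L(1−A)/(16πσd²): d = √[L(1−A)/(16πσT_eq⁴)].
d = √[1.22×10²⁷ × 0.88 / (16π × 5.67×10⁻⁸ × (373)⁴)] = 1.40×10¹¹ m = 0.932 AU.

d ≈ 0.932 AU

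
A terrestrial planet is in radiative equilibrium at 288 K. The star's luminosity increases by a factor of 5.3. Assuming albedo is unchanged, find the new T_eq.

T_eq ∝ L^(1/4) · d^(−1/2).
T′ = 288 × 5.3^(1/4) = 437 K.

T_eq ≈ 437 K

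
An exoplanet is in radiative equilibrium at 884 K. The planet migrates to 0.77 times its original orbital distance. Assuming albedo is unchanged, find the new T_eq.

T_eq ∝ L^(1/4) · d^(−1/2).
T′ = 884 / 0.77^(1/2) = 1010 K.

T_eq ≈ 1010 K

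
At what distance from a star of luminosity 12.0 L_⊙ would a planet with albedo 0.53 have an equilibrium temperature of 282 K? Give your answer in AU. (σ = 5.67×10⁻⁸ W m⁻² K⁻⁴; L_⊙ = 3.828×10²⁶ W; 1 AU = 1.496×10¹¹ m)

d ≈ 2.31 AU

L = 12.0 × 3.828×10²⁶ = 4.59×10²⁷ W.
From T_eq⁴ = L(1−A)/(16πσd²): d = √[L(1−A)/(16πσT_eq⁴)].
d = √[4.59×10²⁷ × 0.47 / (16π × 5.67×10⁻⁸ × (282)⁴)] = 3.46×10¹¹ m = 2.31 AU.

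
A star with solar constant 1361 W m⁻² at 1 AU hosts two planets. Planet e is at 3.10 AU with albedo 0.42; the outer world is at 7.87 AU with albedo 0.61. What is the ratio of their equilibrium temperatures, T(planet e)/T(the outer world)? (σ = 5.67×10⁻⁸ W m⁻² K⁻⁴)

T₁/T₂ ≈ 1.760

T_eq = [S₀(1−A)/(4σd²)]^(1/4), so T ∝ (1−A)^(1/4) / √d.
T₁ = [1361×0.58/(4×5.67×10⁻⁸×3.10²)]^(1/4) = 137.95 K.
T₂ = [1361×0.39/(4×5.67×10⁻⁸×7.87²)]^(1/4) = 78.40 K.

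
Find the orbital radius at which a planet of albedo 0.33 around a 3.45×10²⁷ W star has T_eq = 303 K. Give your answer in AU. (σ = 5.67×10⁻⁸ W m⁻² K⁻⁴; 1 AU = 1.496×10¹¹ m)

d ≈ 2.07 AU

From T_eq⁴ = L(1−A)/(16πσd²): d = √[L(1−A)/(16πσT_eq⁴)].
d = √[3.45×10²⁷ × 0.67 / (16π × 5.67×10⁻⁸ × (303)⁴)] = 3.10×10¹¹ m = 2.07 AU.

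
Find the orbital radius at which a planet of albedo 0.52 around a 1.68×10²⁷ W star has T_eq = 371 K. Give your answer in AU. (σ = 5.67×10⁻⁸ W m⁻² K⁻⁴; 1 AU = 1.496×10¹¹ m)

From T_eq⁴ = L(1−A)/(16πσd²): d = √[L(1−A)/(16πσT_eq⁴)].
d = √[1.68×10²⁷ × 0.48 / (16π × 5.67×10⁻⁸ × (371)⁴)] = 1.22×10¹¹ m = 0.817 AU.

d ≈ 0.817 AU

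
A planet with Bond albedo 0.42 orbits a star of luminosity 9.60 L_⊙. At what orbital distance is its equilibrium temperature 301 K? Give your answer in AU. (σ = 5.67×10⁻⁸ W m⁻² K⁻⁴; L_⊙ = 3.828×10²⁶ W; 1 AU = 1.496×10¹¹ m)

L = 9.60 × 3.828×10²⁶ = 3.67×10²⁷ W.
From T_eq⁴ = L(1−A)/(16πσd²): d = √[L(1−A)/(16πσT_eq⁴)].
d = √[3.67×10²⁷ × 0.58 / (16π × 5.67×10⁻⁸ × (301)⁴)] = 3.02×10¹¹ m = 2.02 AU.

d ≈ 2.02 AU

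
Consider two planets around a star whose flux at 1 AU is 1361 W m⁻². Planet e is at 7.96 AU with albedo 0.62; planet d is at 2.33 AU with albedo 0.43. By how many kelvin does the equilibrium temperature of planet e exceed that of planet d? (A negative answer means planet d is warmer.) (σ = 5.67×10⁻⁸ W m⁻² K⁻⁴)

ΔT ≈ -81.0 K

T_eq = [S₀(1−A)/(4σd²)]^(1/4), so T ∝ (1−A)^(1/4) / √d.
T₁ = [1361×0.38/(4×5.67×10⁻⁸×7.96²)]^(1/4) = 77.45 K.
T₂ = [1361×0.57/(4×5.67×10⁻⁸×2.33²)]^(1/4) = 158.43 K.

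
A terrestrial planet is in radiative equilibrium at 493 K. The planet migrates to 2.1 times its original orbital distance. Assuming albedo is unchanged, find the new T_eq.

T_eq ∝ L^(1/4) · d^(−1/2).
T′ = 493 / 2.1^(1/2) = 340 K.

T_eq ≈ 340 K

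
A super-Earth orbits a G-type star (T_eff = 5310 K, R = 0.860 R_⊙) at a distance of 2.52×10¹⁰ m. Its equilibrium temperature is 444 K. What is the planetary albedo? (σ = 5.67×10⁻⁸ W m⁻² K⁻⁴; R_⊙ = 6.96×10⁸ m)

R_⋆ = 0.860 × 6.96×10⁸ = 5.99×10⁸ m.
L = 4πR_⋆²σT_⋆⁴ = 4π(5.99×10⁸)² × 5.67×10⁻⁸ × (5310)⁴ = 2.03×10²⁶ W.
S = L/(4πd²) = 2.54×10⁴ W m⁻².
From T_eq⁴ = S(1−A)/(4σ): 1−A = 4σT_eq⁴/S.
1−A = 4 × 5.67×10⁻⁸ × (444)⁴ / 2.54×10⁴ = 0.347.

A ≈ 0.65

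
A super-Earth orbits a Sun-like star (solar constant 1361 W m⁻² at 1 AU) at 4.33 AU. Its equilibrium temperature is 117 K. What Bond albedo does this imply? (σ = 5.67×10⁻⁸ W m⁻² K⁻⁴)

Flux at 4.33 AU: S = 1361/4.33² = 72.6 W m⁻².
From T_eq⁴ = S(1−A)/(4σ): 1−A = 4σT_eq⁴/S.
1−A = 4 × 5.67×10⁻⁸ × (117)⁴ / 72.6 = 0.585.

A ≈ 0.41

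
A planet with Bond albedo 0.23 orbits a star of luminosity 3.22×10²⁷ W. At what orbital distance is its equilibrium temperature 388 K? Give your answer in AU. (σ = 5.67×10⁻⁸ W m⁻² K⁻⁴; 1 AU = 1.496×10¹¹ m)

d ≈ 1.31 AU

From T_eq⁴ = L(1−A)/(16πσd²): d = √[L(1−A)/(16πσT_eq⁴)].
d = √[3.22×10²⁷ × 0.77 / (16π × 5.67×10⁻⁸ × (388)⁴)] = 1.96×10¹¹ m = 1.31 AU.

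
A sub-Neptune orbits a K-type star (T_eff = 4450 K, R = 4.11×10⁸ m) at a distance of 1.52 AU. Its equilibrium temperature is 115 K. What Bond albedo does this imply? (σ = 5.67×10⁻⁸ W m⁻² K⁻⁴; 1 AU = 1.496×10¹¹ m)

d = 1.52 AU = 2.27×10¹¹ m.
L = 4πR_⋆²σT_⋆⁴ = 4π(4.11×10⁸)² × 5.67×10⁻⁸ × (4450)⁴ = 4.72×10²⁵ W.
S = L/(4πd²) = 72.6 W m⁻².
From T_eq⁴ = S(1−A)/(4σ): 1−A = 4σT_eq⁴/S.
1−A = 4 × 5.67×10⁻⁸ × (115)⁴ / 72.6 = 0.546.

A ≈ 0.45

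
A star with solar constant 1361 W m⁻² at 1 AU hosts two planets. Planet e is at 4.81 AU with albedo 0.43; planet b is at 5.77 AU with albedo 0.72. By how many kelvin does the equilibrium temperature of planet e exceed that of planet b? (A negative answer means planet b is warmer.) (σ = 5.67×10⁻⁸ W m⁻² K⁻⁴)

T_eq = [S₀(1−A)/(4σd²)]^(1/4), so T ∝ (1−A)^(1/4) / √d.
T₁ = [1361×0.57/(4×5.67×10⁻⁸×4.81²)]^(1/4) = 110.27 K.
T₂ = [1361×0.28/(4×5.67×10⁻⁸×5.77²)]^(1/4) = 84.29 K.

ΔT ≈ 26.0 K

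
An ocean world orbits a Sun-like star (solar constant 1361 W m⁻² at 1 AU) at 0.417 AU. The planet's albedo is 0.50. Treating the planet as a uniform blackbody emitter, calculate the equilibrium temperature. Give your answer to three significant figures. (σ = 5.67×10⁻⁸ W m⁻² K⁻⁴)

Flux at 0.417 AU: S = 1361/0.417² = 7830 W m⁻².
Energy balance: absorbed = emitted ⇒ πR²·S(1−A) = 4πR²·σT_eq⁴, so T_eq⁴ = S(1−A)/(4σ).
T_eq = [7830 × 0.50 / (4 × 5.67×10⁻⁸)]^(1/4) = (1.73×10¹⁰)^(1/4) = 362 K.

T_eq ≈ 362 K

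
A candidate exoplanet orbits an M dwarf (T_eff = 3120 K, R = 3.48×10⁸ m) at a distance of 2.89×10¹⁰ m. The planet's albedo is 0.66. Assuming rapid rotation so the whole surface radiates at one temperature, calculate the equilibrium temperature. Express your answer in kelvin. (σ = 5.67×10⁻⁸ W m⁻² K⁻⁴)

L = 4πR_⋆²σT_⋆⁴ = 4π(3.48×10⁸)² × 5.67×10⁻⁸ × (3120)⁴ = 8.18×10²⁴ W.
S = L/(4πd²) = 779 W m⁻².
Energy balance: absorbed = emitted ⇒ πR²·S(1−A) = 4πR²·σT_eq⁴, so T_eq⁴ = S(1−A)/(4σ).
T_eq = [779 × 0.34 / (4 × 5.67×10⁻⁸)]^(1/4) = (1.17×10⁹)^(1/4) = 185 K.

T_eq ≈ 185 K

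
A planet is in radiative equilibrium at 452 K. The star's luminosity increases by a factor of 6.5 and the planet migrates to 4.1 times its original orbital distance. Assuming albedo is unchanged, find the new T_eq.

T_eq ≈ 356 K

T_eq ∝ L^(1/4) · d^(−1/2).
T′ = 452 × 6.5^(1/4) / 4.1^(1/2) = 356 K.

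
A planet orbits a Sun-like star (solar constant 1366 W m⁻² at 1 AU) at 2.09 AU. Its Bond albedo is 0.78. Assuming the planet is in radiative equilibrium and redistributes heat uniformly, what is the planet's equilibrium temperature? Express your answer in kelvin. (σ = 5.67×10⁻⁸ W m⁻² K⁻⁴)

Flux at 2.09 AU: S = 1366/2.09² = 313 W m⁻².
Energy balance: absorbed = emitted ⇒ πR²·S(1−A) = 4πR²·σT_eq⁴, so T_eq⁴ = S(1−A)/(4σ).
T_eq = [313 × 0.22 / (4 × 5.67×10⁻⁸)]^(1/4) = (3.03×10⁸)^(1/4) = 132 K.

T_eq ≈ 132 K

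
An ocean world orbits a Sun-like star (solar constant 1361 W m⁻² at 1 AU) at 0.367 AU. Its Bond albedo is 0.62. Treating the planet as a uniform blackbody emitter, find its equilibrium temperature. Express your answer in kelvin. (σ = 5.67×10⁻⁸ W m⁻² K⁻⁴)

T_eq ≈ 361 K

Flux at 0.367 AU: S = 1361/0.367² = 1.01×10⁴ W m⁻².
Energy balance: absorbed = emitted ⇒ πR²·S(1−A) = 4πR²·σT_eq⁴, so T_eq⁴ = S(1−A)/(4σ).
T_eq = [1.01×10⁴ × 0.38 / (4 × 5.67×10⁻⁸)]^(1/4) = (1.69×10¹⁰)^(1/4) = 361 K.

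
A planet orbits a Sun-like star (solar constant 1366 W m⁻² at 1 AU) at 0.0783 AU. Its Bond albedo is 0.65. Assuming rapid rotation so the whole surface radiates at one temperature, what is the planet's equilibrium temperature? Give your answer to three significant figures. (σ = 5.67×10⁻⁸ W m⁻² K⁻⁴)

T_eq ≈ 766 K

Flux at 0.0783 AU: S = 1366/0.0783² = 2.23×10⁵ W m⁻².
Energy balance: absorbed = emitted ⇒ πR²·S(1−A) = 4πR²·σT_eq⁴, so T_eq⁴ = S(1−A)/(4σ).
T_eq = [2.23×10⁵ × 0.35 / (4 × 5.67×10⁻⁸)]^(1/4) = (3.44×10¹¹)^(1/4) = 766 K.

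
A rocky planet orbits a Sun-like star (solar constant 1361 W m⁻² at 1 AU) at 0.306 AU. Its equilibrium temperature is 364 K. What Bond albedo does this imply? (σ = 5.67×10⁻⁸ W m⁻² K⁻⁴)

Flux at 0.306 AU: S = 1361/0.306² = 1.45×10⁴ W m⁻².
From T_eq⁴ = S(1−A)/(4σ): 1−A = 4σT_eq⁴/S.
1−A = 4 × 5.67×10⁻⁸ × (364)⁴ / 1.45×10⁴ = 0.274.

A ≈ 0.73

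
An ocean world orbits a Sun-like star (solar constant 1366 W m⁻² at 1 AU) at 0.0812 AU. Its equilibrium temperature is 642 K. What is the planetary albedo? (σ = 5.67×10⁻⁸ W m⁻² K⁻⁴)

A ≈ 0.81

Flux at 0.0812 AU: S = 1366/0.0812² = 2.07×10⁵ W m⁻².
From T_eq⁴ = S(1−A)/(4σ): 1−A = 4σT_eq⁴/S.
1−A = 4 × 5.67×10⁻⁸ × (642)⁴ / 2.07×10⁵ = 0.186.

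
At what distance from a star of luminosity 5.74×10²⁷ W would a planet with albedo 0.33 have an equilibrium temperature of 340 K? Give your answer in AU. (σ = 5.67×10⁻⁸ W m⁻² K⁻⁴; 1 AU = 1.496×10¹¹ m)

d ≈ 2.12 AU

From T_eq⁴ = L(1−A)/(16πσd²): d = √[L(1−A)/(16πσT_eq⁴)].
d = √[5.74×10²⁷ × 0.67 / (16π × 5.67×10⁻⁸ × (340)⁴)] = 3.18×10¹¹ m = 2.12 AU.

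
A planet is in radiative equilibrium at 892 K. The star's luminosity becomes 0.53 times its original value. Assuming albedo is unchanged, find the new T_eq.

T_eq ≈ 761 K

T_eq ∝ L^(1/4) · d^(−1/2).
T′ = 892 × 0.53^(1/4) = 761 K.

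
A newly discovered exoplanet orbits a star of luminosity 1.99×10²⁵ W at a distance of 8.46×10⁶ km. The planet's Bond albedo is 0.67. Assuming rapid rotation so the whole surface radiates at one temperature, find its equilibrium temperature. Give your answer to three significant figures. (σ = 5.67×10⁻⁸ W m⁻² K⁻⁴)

T_eq ≈ 424 K

d = 8.46×10⁶ km = 8.46×10⁹ m.
Flux: S = L/(4πd²) = 1.99×10²⁵/(4π×(8.46×10⁹)²) = 2.21×10⁴ W m⁻².
Energy balance: absorbed = emitted ⇒ πR²·S(1−A) = 4πR²·σT_eq⁴, so T_eq⁴ = S(1−A)/(4σ).
T_eq = [2.21×10⁴ × 0.33 / (4 × 5.67×10⁻⁸)]^(1/4) = (3.22×10¹⁰)^(1/4) = 424 K.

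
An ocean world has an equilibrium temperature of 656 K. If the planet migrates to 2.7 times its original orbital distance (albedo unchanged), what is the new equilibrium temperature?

T_eq ∝ L^(1/4) · d^(−1/2).
T′ = 656 / 2.7^(1/2) = 399 K.

T_eq ≈ 399 K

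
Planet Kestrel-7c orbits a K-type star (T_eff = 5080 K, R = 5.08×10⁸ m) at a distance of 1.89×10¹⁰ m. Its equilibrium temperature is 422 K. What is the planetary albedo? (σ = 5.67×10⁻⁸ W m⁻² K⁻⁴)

A ≈ 0.74

L = 4πR_⋆²σT_⋆⁴ = 4π(5.08×10⁸)² × 5.67×10⁻⁸ × (5080)⁴ = 1.22×10²⁶ W.
S = L/(4πd²) = 2.73×10⁴ W m⁻².
From T_eq⁴ = S(1−A)/(4σ): 1−A = 4σT_eq⁴/S.
1−A = 4 × 5.67×10⁻⁸ × (422)⁴ / 2.73×10⁴ = 0.264.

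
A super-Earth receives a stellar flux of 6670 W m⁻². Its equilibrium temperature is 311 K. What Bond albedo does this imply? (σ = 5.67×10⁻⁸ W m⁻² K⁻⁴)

A ≈ 0.68

From T_eq⁴ = S(1−A)/(4σ): 1−A = 4σT_eq⁴/S.
1−A = 4 × 5.67×10⁻⁸ × (311)⁴ / 6670 = 0.318.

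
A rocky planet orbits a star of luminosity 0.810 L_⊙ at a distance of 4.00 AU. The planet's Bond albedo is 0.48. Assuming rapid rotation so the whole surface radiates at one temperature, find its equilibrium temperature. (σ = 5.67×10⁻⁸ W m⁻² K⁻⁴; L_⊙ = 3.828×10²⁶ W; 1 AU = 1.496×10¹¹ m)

d = 4.00 AU = 5.98×10¹¹ m.
L = 0.810 × 3.828×10²⁶ = 3.10×10²⁶ W.
Flux: S = L/(4πd²) = 3.10×10²⁶/(4π×(5.98×10¹¹)²) = 68.9 W m⁻².
Energy balance: absorbed = emitted ⇒ πR²·S(1−A) = 4πR²·σT_eq⁴, so T_eq⁴ = S(1−A)/(4σ).
T_eq = [68.9 × 0.52 / (4 × 5.67×10⁻⁸)]^(1/4) = (1.58×10⁸)^(1/4) = 112 K.

T_eq ≈ 112 K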